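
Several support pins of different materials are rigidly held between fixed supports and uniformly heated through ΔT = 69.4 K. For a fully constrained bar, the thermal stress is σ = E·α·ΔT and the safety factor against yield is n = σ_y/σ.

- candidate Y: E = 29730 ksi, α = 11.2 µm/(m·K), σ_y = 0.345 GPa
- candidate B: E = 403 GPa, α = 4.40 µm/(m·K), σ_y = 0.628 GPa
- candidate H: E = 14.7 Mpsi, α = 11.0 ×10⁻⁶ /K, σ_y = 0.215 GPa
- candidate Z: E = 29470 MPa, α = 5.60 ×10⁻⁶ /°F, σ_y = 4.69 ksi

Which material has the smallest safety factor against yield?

With everything in SI (GPa, ×10⁻⁶/K, MPa):
  candidate Y: E = 205.0, α = 11.2, σ_y = 345.0 → σ = 159 MPa, n = 2.17
  candidate B: E = 403.0, α = 4.40, σ_y = 628.0 → σ = 123 MPa, n = 5.10
  candidate H: E = 101.4, α = 11.0, σ_y = 215.0 → σ = 77.4 MPa, n = 2.78
  candidate Z: E = 29.47, α = 10.1, σ_y = 32.34 → σ = 20.6 MPa, n = 1.57
Candidate Z has the lowest safety factor, n = 1.57.

candidate Z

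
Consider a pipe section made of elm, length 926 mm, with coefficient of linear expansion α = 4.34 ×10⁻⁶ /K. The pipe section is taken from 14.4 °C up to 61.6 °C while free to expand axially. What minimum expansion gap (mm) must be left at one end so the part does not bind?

0.190 mm

ΔT = 61.6 − 14.4 = 47.20 K.
ΔL = α·L₀·ΔT = 4.34×10⁻⁶ × 926 mm × 47.20 K = 0.190 mm.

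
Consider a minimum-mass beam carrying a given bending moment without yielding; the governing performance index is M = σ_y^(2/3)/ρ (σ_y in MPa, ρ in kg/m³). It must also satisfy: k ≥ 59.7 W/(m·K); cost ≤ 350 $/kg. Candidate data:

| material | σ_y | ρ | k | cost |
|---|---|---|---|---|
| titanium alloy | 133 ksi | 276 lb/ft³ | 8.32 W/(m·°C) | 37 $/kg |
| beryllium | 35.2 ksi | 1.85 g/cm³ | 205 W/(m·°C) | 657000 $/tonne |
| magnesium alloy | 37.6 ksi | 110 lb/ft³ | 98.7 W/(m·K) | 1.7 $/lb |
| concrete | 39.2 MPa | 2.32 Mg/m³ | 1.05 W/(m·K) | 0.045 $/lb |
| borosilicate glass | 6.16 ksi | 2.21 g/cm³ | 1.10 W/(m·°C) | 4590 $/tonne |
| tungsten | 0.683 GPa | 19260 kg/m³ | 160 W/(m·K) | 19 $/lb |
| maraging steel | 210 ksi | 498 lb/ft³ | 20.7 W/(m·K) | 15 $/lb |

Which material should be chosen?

Screen on constraints: k ≥ 59.7 W/(m·K); cost ≤ 350 $/kg. Survivors: magnesium alloy, tungsten.
Convert each candidate to consistent units, then evaluate M:
  magnesium alloy: σ_y = 259.2 MPa, ρ = 1762 kg/m³
  tungsten: σ_y = 683.0 MPa, ρ = 19260 kg/m³
  magnesium alloy: M = 23.1×10⁻³
  tungsten: M = 4.03×10⁻³
Magnesium alloy ranks first.

magnesium alloy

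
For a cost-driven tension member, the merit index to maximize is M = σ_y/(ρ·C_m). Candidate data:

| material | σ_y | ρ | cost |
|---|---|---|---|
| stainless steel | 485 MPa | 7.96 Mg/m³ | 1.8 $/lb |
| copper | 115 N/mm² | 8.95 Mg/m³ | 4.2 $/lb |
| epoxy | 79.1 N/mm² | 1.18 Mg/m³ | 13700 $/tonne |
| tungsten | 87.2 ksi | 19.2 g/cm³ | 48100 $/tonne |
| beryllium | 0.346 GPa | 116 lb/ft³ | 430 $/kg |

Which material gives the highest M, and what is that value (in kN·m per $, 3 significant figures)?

Putting every candidate on a common basis:
  stainless steel: σ_y = 485.0 MPa, ρ = 7960 kg/m³, cost = 3.968 $/kg
  copper: σ_y = 115.0 MPa, ρ = 8950 kg/m³, cost = 9.259 $/kg
  epoxy: σ_y = 79.10 MPa, ρ = 1180 kg/m³, cost = 13.70 $/kg
  tungsten: σ_y = 601.2 MPa, ρ = 19200 kg/m³, cost = 48.10 $/kg
  beryllium: σ_y = 346.0 MPa, ρ = 1858 kg/m³, cost = 430.0 $/kg
  stainless steel: M = 15.4 kN·m per $
  epoxy: M = 4.89 kN·m per $
  copper: M = 1.39 kN·m per $
  tungsten: M = 0.651 kN·m per $
  beryllium: M = 0.433 kN·m per $
Stainless steel has the largest M.

stainless steel, M = 15.4 kN·m per $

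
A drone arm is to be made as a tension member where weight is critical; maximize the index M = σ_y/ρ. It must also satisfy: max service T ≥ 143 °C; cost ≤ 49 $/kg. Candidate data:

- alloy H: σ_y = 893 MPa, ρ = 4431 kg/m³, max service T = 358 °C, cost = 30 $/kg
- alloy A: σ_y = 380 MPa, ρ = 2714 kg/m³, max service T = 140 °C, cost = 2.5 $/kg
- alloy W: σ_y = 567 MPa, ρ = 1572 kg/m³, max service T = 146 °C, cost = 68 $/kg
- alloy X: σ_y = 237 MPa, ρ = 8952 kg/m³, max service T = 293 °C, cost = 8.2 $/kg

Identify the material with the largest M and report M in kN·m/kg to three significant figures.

alloy H, M = 202 kN·m/kg

Screen on constraints: max service T ≥ 143 °C; cost ≤ 49 $/kg. Survivors: alloy H, alloy X.
Evaluate M for each candidate:
  alloy H: M = 202 kN·m/kg
  alloy X: M = 26.5 kN·m/kg
Alloy H has the largest M.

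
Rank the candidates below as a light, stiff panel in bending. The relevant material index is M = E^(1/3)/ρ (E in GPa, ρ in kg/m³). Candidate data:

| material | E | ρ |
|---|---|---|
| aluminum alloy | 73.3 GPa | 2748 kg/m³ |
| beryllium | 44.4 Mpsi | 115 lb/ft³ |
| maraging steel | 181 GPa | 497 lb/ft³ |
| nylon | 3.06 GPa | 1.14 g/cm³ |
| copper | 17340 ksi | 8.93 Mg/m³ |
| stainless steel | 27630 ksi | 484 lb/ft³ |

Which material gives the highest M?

beryllium

In SI units:
  aluminum alloy: E = 73.30 GPa, ρ = 2748 kg/m³
  beryllium: E = 306.1 GPa, ρ = 1842 kg/m³
  maraging steel: E = 181.0 GPa, ρ = 7961 kg/m³
  nylon: E = 3.060 GPa, ρ = 1140 kg/m³
  copper: E = 119.6 GPa, ρ = 8930 kg/m³
  stainless steel: E = 190.5 GPa, ρ = 7753 kg/m³
  beryllium: M = 3.66×10⁻³
  aluminum alloy: M = 1.52×10⁻³
  nylon: M = 1.27×10⁻³
  stainless steel: M = 0.742×10⁻³
  maraging steel: M = 0.711×10⁻³
  copper: M = 0.552×10⁻³
The maximum is for beryllium.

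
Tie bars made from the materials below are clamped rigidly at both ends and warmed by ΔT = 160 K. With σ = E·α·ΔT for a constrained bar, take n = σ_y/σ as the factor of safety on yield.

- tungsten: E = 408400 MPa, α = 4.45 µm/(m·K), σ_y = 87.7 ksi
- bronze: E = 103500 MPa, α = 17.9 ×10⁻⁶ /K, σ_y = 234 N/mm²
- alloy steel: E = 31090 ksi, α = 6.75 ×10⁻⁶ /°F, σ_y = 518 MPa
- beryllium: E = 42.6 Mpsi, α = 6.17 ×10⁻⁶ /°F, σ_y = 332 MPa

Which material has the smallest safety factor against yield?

With everything in SI (GPa, ×10⁻⁶/K, MPa):
  tungsten: E = 408.4, α = 4.45, σ_y = 604.7 → σ = 291 MPa, n = 2.08
  bronze: E = 103.5, α = 17.9, σ_y = 234.0 → σ = 296 MPa, n = 0.789
  alloy steel: E = 214.4, α = 12.1, σ_y = 518.0 → σ = 417 MPa, n = 1.24
  beryllium: E = 293.7, α = 11.1, σ_y = 332.0 → σ = 522 MPa, n = 0.636
Smallest n: beryllium with n = 0.636.

beryllium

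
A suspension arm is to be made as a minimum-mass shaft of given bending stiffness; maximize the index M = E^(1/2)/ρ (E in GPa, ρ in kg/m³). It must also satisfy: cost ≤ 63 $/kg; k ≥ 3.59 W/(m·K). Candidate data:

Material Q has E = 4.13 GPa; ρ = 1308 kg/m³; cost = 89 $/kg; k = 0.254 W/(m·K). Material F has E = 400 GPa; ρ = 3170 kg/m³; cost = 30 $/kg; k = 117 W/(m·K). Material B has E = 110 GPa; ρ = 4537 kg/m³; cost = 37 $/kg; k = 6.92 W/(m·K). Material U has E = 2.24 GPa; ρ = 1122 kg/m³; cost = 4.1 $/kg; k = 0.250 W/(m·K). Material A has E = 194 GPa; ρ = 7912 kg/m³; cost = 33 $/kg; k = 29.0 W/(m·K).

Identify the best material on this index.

material F

Screen on constraints: cost ≤ 63 $/kg; k ≥ 3.59 W/(m·K). Survivors: material F, material B, material A.
Evaluate M for each candidate:
  material F: M = 6.31×10⁻³
  material B: M = 2.31×10⁻³
  material A: M = 1.76×10⁻³
Material F has the largest M.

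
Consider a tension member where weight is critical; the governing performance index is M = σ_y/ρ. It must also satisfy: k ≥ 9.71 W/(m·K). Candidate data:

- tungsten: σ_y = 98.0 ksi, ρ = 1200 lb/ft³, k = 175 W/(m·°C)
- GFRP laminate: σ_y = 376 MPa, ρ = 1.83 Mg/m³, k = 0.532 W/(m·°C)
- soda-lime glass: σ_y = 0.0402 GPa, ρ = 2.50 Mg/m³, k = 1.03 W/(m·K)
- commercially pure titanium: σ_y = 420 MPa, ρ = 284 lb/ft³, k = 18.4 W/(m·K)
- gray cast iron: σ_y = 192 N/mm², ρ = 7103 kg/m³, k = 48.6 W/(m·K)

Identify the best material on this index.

commercially pure titanium

Screen on constraints: k ≥ 9.71 W/(m·K). Survivors: tungsten, commercially pure titanium, gray cast iron.
Convert each candidate to consistent units, then evaluate M:
  tungsten: σ_y = 675.7 MPa, ρ = 19220 kg/m³
  commercially pure titanium: σ_y = 420.0 MPa, ρ = 4549 kg/m³
  gray cast iron: σ_y = 192.0 MPa, ρ = 7103 kg/m³
  commercially pure titanium: M = 92.3 kN·m/kg
  tungsten: M = 35.2 kN·m/kg
  gray cast iron: M = 27.0 kN·m/kg
Commercially pure titanium has the largest M.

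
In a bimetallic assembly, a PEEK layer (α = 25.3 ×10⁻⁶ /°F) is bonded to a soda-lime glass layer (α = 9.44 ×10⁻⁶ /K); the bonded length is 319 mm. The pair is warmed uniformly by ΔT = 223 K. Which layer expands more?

PEEK

PEEK: α = 25.3×10⁻⁶/°F × 9/5 = 45.5×10⁻⁶/K.
α(PEEK) = 45.5×10⁻⁶/K vs α(soda-lime glass) = 9.44×10⁻⁶/K.
Higher α expands more for the same ΔT: PEEK.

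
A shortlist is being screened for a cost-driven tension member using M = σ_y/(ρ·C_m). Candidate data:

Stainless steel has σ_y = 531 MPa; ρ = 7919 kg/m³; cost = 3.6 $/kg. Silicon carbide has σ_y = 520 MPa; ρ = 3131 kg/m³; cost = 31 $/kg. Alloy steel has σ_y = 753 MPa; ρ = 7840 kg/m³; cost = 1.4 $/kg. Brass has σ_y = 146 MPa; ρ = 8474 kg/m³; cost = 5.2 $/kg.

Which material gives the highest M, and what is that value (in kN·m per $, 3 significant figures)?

Per-candidate index values:
  alloy steel: M = 68.6 kN·m per $
  stainless steel: M = 18.6 kN·m per $
  silicon carbide: M = 5.36 kN·m per $
  brass: M = 3.31 kN·m per $
Highest index: alloy steel.

alloy steel, M = 68.6 kN·m per $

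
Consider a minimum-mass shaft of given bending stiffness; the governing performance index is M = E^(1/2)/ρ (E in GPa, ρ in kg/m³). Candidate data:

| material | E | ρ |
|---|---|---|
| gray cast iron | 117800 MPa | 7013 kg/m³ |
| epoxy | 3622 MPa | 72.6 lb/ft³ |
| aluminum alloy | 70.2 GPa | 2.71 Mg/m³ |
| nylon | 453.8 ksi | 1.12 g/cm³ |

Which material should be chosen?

aluminum alloy

Putting every candidate on a common basis:
  gray cast iron: E = 117.8 GPa, ρ = 7013 kg/m³
  epoxy: E = 3.622 GPa, ρ = 1163 kg/m³
  aluminum alloy: E = 70.20 GPa, ρ = 2710 kg/m³
  nylon: E = 3.129 GPa, ρ = 1120 kg/m³
  aluminum alloy: M = 3.09×10⁻³
  epoxy: M = 1.64×10⁻³
  nylon: M = 1.58×10⁻³
  gray cast iron: M = 1.55×10⁻³
Aluminum alloy ranks first.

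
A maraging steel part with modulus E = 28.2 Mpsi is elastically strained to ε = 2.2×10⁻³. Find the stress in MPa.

428 MPa

E = 28.2 Mpsi = 194.4 GPa.
σ = E·ε = 194400 MPa × 2.2×10⁻³ = 428 MPa.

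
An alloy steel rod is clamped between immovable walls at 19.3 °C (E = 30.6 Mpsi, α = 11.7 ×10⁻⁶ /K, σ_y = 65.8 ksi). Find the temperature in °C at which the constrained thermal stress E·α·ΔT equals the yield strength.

E = 30.6 Mpsi = 211.0 GPa.
σ_y = 65.8 ksi = 453.7 MPa.
E·α·ΔT = 453.7 MPa ⇒ ΔT = 453.7 / (211.0×10³ × 11.7×10⁻⁶) = 183.8 K.
T = 19.3 + 183.8 = 203.1 °C.

203 °C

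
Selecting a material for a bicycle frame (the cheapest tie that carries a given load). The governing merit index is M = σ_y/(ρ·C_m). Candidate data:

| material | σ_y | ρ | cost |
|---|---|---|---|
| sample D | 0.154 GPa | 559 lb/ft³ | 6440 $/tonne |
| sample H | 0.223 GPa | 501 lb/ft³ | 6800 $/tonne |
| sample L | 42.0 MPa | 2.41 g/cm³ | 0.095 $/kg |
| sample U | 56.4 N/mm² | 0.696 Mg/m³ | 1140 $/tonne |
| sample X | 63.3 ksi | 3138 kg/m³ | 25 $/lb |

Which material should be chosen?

After converting to SI:
  sample D: σ_y = 154.0 MPa, ρ = 8954 kg/m³, cost = 6.440 $/kg
  sample H: σ_y = 223.0 MPa, ρ = 8025 kg/m³, cost = 6.800 $/kg
  sample L: σ_y = 42.00 MPa, ρ = 2410 kg/m³, cost = 0.09500 $/kg
  sample U: σ_y = 56.40 MPa, ρ = 696.0 kg/m³, cost = 1.140 $/kg
  sample X: σ_y = 436.4 MPa, ρ = 3138 kg/m³, cost = 55.11 $/kg
  sample L: M = 183 kN·m per $
  sample U: M = 71.1 kN·m per $
  sample H: M = 4.09 kN·m per $
  sample D: M = 2.67 kN·m per $
  sample X: M = 2.52 kN·m per $
Sample L ranks first.

sample L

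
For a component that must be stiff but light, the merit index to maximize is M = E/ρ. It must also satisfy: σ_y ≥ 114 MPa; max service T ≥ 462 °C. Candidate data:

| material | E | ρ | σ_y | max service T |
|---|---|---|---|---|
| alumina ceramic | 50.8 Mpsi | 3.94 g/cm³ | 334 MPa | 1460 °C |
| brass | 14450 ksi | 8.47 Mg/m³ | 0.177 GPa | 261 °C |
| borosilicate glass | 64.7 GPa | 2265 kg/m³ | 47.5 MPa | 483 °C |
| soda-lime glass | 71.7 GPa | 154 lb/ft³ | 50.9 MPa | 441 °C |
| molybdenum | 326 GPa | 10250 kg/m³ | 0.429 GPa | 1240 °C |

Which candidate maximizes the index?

Screen on constraints: σ_y ≥ 114 MPa; max service T ≥ 462 °C. Survivors: alumina ceramic, molybdenum.
In SI units:
  alumina ceramic: E = 350.3 GPa, ρ = 3940 kg/m³
  molybdenum: E = 326.0 GPa, ρ = 10250 kg/m³
  alumina ceramic: M = 88.9 MN·m/kg
  molybdenum: M = 31.8 MN·m/kg
The maximum is for alumina ceramic.

alumina ceramic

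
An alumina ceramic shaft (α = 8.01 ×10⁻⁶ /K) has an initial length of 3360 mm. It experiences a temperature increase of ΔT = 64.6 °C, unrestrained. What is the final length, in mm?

3361.7 mm

ΔL = α·L₀·ΔT = 8.01×10⁻⁶ × 3360 mm × 64.60 K = 1.74 mm.
L = L₀ + ΔL = 3360 + 1.74 = 3361.7 mm.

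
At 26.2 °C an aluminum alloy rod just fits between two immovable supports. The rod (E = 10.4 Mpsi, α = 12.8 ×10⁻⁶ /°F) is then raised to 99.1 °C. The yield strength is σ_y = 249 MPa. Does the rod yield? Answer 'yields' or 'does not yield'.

does not yield

E = 10.4 Mpsi = 71.71 GPa.
α = 12.8×10⁻⁶/°F × 9/5 = 23.0×10⁻⁶/K.
ΔT = 72.90 K. Constrained thermal stress σ = E·α·ΔT = 71.71×10³ MPa × 23.0×10⁻⁶ × 72.90 = 120 MPa (compressive).
Compare to σ_y = 249 MPa: σ < σ_y, so it does not yield.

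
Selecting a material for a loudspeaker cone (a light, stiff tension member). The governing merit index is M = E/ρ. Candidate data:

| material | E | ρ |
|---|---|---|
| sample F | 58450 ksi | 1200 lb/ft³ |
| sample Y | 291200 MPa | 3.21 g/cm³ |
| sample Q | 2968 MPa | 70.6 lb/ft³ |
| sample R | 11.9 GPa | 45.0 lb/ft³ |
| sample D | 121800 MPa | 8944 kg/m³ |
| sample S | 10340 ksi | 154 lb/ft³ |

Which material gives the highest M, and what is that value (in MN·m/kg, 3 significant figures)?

sample Y, M = 90.7 MN·m/kg

Convert each candidate to consistent units, then evaluate M:
  sample F: E = 403.0 GPa, ρ = 19220 kg/m³
  sample Y: E = 291.2 GPa, ρ = 3210 kg/m³
  sample Q: E = 2.968 GPa, ρ = 1131 kg/m³
  sample R: E = 11.90 GPa, ρ = 720.8 kg/m³
  sample D: E = 121.8 GPa, ρ = 8944 kg/m³
  sample S: E = 71.29 GPa, ρ = 2467 kg/m³
  sample Y: M = 90.7 MN·m/kg
  sample S: M = 28.9 MN·m/kg
  sample F: M = 21.0 MN·m/kg
  sample R: M = 16.5 MN·m/kg
  sample D: M = 13.6 MN·m/kg
  sample Q: M = 2.62 MN·m/kg
Highest index: sample Y.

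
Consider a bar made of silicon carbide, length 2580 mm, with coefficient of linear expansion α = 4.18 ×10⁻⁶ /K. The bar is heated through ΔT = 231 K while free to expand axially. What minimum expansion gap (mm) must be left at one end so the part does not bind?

2.49 mm

ΔL = α·L₀·ΔT = 4.18×10⁻⁶ × 2580 mm × 231.0 K = 2.49 mm.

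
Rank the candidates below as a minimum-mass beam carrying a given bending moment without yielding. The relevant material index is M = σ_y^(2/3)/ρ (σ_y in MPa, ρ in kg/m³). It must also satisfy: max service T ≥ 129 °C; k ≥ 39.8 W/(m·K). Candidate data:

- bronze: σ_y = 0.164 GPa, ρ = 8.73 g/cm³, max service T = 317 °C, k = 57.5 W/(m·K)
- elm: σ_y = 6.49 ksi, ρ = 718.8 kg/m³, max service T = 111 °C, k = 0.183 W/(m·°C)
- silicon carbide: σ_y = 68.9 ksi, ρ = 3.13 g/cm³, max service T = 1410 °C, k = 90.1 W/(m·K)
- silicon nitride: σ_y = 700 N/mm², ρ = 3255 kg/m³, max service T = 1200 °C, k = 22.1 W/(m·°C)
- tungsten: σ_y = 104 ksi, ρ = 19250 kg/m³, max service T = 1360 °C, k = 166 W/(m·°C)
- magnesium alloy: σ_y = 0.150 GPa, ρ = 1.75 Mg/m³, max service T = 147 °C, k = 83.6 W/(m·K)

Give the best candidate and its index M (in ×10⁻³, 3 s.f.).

silicon carbide, M = 19.5×10⁻³

Screen on constraints: max service T ≥ 129 °C; k ≥ 39.8 W/(m·K). Survivors: bronze, silicon carbide, tungsten, magnesium alloy.
After converting to SI:
  bronze: σ_y = 164.0 MPa, ρ = 8730 kg/m³
  silicon carbide: σ_y = 475.0 MPa, ρ = 3130 kg/m³
  tungsten: σ_y = 717.1 MPa, ρ = 19250 kg/m³
  magnesium alloy: σ_y = 150.0 MPa, ρ = 1750 kg/m³
  silicon carbide: M = 19.5×10⁻³
  magnesium alloy: M = 16.1×10⁻³
  tungsten: M = 4.16×10⁻³
  bronze: M = 3.43×10⁻³
Silicon carbide has the largest M.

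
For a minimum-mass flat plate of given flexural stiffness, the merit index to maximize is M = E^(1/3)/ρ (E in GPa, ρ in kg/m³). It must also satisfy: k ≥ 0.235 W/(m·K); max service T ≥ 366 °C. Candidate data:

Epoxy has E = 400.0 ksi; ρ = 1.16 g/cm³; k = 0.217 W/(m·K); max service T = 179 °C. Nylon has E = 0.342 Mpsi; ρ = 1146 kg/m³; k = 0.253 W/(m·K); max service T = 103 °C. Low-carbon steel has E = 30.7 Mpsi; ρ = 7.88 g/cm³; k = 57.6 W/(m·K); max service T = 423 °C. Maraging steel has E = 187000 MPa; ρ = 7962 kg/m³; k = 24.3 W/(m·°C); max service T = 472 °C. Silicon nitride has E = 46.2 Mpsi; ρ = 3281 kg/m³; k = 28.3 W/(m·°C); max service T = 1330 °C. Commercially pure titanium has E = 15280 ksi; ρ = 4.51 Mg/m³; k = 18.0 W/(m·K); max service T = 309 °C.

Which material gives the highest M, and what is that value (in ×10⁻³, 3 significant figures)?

Screen on constraints: k ≥ 0.235 W/(m·K); max service T ≥ 366 °C. Survivors: low-carbon steel, maraging steel, silicon nitride.
Normalizing units and computing the index:
  low-carbon steel: E = 211.7 GPa, ρ = 7880 kg/m³
  maraging steel: E = 187.0 GPa, ρ = 7962 kg/m³
  silicon nitride: E = 318.5 GPa, ρ = 3281 kg/m³
  silicon nitride: M = 2.08×10⁻³
  low-carbon steel: M = 0.756×10⁻³
  maraging steel: M = 0.718×10⁻³
Silicon nitride has the largest M.

silicon nitride, M = 2.08×10⁻³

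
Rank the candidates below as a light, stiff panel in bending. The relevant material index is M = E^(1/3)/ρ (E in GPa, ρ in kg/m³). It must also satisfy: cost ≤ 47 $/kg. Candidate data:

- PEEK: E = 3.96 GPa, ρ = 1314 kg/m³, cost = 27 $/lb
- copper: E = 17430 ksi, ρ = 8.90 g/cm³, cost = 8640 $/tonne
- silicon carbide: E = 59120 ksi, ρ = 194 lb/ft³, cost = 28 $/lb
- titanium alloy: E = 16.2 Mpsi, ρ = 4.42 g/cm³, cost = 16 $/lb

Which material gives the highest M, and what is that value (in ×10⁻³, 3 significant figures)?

Screen on constraints: cost ≤ 47 $/kg. Survivors: copper, titanium alloy.
Convert each candidate to consistent units, then evaluate M:
  copper: E = 120.2 GPa, ρ = 8900 kg/m³
  titanium alloy: E = 111.7 GPa, ρ = 4420 kg/m³
  titanium alloy: M = 1.09×10⁻³
  copper: M = 0.554×10⁻³
Titanium alloy ranks first.

titanium alloy, M = 1.09×10⁻³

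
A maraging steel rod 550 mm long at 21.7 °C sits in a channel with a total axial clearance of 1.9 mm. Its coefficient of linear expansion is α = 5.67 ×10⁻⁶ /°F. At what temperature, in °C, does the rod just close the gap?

α = 5.67×10⁻⁶/°F × 9/5 = 10.2×10⁻⁶/K.
α·L₀·ΔT = 1.9 mm ⇒ ΔT = 1.9 / (10.2×10⁻⁶ × 550.0) = 338.5 K.
T = 21.7 + 338.5 = 360.2 °C.

360 °C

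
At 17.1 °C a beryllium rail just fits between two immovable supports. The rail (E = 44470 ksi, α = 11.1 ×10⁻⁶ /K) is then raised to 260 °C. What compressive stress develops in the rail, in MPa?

E = 44470 ksi = 306.6 GPa.
ΔT = 242.9 K. Constrained thermal stress σ = E·α·ΔT = 306.6×10³ MPa × 11.1×10⁻⁶ × 242.9 = 827 MPa (compressive).

827 MPa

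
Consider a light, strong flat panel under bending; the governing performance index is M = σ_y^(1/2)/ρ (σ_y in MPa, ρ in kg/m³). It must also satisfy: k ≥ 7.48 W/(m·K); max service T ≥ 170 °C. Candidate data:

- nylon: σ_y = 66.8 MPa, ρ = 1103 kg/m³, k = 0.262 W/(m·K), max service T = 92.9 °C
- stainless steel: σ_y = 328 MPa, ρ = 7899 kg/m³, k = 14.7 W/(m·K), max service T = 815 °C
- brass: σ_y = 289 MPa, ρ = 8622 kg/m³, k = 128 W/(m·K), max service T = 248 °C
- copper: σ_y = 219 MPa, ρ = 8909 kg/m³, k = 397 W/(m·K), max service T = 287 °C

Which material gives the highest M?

stainless steel

Screen on constraints: k ≥ 7.48 W/(m·K); max service T ≥ 170 °C. Survivors: stainless steel, brass, copper.
Per-candidate index values:
  stainless steel: M = 2.29×10⁻³
  brass: M = 1.97×10⁻³
  copper: M = 1.66×10⁻³
Stainless steel has the largest M.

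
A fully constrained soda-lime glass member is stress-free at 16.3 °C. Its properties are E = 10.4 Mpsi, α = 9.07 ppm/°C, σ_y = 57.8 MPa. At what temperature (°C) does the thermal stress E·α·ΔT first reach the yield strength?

E = 10.4 Mpsi = 71.71 GPa.
E·α·ΔT = 57.80 MPa ⇒ ΔT = 57.80 / (71.71×10³ × 9.07×10⁻⁶) = 88.87 K.
T = 16.3 + 88.87 = 105.2 °C.

105 °C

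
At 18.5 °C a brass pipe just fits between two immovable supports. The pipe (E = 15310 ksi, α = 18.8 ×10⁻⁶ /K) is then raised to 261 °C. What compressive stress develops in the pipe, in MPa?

481 MPa

E = 15310 ksi = 105.6 GPa.
ΔT = 242.5 K. Constrained thermal stress σ = E·α·ΔT = 105.6×10³ MPa × 18.8×10⁻⁶ × 242.5 = 481 MPa (compressive).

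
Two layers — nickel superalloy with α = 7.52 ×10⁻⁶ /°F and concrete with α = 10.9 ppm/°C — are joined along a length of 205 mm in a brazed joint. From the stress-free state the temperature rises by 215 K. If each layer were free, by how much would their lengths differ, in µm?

116 µm

nickel superalloy: α = 7.52×10⁻⁶/°F × 9/5 = 13.5×10⁻⁶/K.
Δα = |13.5 − 10.9|×10⁻⁶/K = 2.64×10⁻⁶/K.
ΔL_mismatch = Δα·L·ΔT = 2.64×10⁻⁶ × 205.0 mm × 215.0 K = 116 µm.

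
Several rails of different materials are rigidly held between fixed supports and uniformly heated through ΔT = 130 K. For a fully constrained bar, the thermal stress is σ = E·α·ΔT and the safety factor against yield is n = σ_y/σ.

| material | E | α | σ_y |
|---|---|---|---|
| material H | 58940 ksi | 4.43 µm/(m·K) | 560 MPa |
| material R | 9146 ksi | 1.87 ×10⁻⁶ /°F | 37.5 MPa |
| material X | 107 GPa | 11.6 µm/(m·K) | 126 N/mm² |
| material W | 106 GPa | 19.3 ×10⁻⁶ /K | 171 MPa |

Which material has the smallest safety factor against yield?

With everything in SI (GPa, ×10⁻⁶/K, MPa):
  material H: E = 406.4, α = 4.43, σ_y = 560.0 → σ = 234 MPa, n = 2.39
  material R: E = 63.06, α = 3.37, σ_y = 37.50 → σ = 27.6 MPa, n = 1.36
  material X: E = 107.0, α = 11.6, σ_y = 126.0 → σ = 161 MPa, n = 0.781
  material W: E = 106.0, α = 19.3, σ_y = 171.0 → σ = 266 MPa, n = 0.643
Smallest n: material W with n = 0.643.

material W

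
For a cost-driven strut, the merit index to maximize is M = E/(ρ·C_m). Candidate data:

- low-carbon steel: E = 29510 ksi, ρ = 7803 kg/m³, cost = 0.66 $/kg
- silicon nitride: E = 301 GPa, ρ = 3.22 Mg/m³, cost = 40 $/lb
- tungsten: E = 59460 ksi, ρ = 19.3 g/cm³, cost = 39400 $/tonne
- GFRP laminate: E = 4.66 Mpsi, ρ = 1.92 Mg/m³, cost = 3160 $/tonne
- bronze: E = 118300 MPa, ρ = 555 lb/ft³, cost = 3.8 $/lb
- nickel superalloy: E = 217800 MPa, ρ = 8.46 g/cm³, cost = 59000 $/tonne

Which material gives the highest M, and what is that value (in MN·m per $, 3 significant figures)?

low-carbon steel, M = 39.5 MN·m per $

Normalizing units and computing the index:
  low-carbon steel: E = 203.5 GPa, ρ = 7803 kg/m³, cost = 0.6600 $/kg
  silicon nitride: E = 301.0 GPa, ρ = 3220 kg/m³, cost = 88.18 $/kg
  tungsten: E = 410.0 GPa, ρ = 19300 kg/m³, cost = 39.40 $/kg
  GFRP laminate: E = 32.13 GPa, ρ = 1920 kg/m³, cost = 3.160 $/kg
  bronze: E = 118.3 GPa, ρ = 8890 kg/m³, cost = 8.377 $/kg
  nickel superalloy: E = 217.8 GPa, ρ = 8460 kg/m³, cost = 59.00 $/kg
  low-carbon steel: M = 39.5 MN·m per $
  GFRP laminate: M = 5.30 MN·m per $
  bronze: M = 1.59 MN·m per $
  silicon nitride: M = 1.06 MN·m per $
  tungsten: M = 0.539 MN·m per $
  nickel superalloy: M = 0.436 MN·m per $
Low-carbon steel ranks first.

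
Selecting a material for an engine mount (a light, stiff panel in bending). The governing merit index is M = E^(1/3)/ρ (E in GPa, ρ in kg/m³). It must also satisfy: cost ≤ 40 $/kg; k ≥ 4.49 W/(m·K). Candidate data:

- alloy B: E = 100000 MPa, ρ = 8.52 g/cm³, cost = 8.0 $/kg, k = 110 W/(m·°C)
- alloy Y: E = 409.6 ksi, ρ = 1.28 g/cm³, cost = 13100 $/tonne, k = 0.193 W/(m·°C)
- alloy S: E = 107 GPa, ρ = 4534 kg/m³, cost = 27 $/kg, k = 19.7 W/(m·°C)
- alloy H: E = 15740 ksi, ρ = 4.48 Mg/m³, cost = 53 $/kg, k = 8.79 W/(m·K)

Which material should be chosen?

alloy S

Screen on constraints: cost ≤ 40 $/kg; k ≥ 4.49 W/(m·K). Survivors: alloy B, alloy S.
Putting every candidate on a common basis:
  alloy B: E = 100.0 GPa, ρ = 8520 kg/m³
  alloy S: E = 107.0 GPa, ρ = 4534 kg/m³
  alloy S: M = 1.05×10⁻³
  alloy B: M = 0.545×10⁻³
Alloy S has the largest M.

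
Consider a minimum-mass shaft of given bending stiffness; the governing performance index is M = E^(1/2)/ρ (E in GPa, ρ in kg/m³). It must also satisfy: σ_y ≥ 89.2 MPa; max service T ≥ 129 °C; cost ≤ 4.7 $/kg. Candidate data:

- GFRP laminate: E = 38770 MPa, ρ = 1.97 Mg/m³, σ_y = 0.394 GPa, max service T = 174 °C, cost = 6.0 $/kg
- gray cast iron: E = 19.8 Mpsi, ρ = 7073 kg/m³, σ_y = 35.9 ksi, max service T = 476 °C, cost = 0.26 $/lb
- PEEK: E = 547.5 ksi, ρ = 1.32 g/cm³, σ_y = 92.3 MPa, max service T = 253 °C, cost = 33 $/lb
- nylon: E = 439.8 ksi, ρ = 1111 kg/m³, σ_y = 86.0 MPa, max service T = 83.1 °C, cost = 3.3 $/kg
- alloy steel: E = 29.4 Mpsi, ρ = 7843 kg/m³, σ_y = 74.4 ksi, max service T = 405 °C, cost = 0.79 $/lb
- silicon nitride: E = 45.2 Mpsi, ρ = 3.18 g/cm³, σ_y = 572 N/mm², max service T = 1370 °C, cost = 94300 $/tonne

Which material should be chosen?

alloy steel

Screen on constraints: σ_y ≥ 89.2 MPa; max service T ≥ 129 °C; cost ≤ 4.7 $/kg. Survivors: gray cast iron, alloy steel.
In SI units:
  gray cast iron: E = 136.5 GPa, ρ = 7073 kg/m³
  alloy steel: E = 202.7 GPa, ρ = 7843 kg/m³
  alloy steel: M = 1.82×10⁻³
  gray cast iron: M = 1.65×10⁻³
Alloy steel has the largest M.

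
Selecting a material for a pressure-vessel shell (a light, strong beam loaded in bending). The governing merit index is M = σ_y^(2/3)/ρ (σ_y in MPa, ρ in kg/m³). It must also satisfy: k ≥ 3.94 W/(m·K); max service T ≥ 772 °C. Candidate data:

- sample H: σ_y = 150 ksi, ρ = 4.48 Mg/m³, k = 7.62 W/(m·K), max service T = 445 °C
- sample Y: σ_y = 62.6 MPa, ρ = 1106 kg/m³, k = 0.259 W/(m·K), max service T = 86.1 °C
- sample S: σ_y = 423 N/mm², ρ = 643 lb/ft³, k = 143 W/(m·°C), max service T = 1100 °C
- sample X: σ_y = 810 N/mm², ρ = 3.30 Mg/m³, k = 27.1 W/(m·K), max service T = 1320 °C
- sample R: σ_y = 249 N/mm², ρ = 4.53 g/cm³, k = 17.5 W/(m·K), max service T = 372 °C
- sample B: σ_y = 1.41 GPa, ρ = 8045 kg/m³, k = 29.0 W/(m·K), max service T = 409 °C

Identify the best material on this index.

Screen on constraints: k ≥ 3.94 W/(m·K); max service T ≥ 772 °C. Survivors: sample S, sample X.
In SI units:
  sample S: σ_y = 423.0 MPa, ρ = 10300 kg/m³
  sample X: σ_y = 810.0 MPa, ρ = 3300 kg/m³
  sample X: M = 26.3×10⁻³
  sample S: M = 5.47×10⁻³
Highest index: sample X.

sample X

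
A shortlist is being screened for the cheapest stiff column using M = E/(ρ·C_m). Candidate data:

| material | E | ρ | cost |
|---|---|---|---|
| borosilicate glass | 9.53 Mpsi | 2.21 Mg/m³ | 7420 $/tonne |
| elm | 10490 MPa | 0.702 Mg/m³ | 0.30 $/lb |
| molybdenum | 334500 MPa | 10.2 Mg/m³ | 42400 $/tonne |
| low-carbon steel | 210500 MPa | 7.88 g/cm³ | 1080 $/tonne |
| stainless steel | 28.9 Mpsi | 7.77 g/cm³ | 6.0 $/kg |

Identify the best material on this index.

low-carbon steel

Convert each candidate to consistent units, then evaluate M:
  borosilicate glass: E = 65.71 GPa, ρ = 2210 kg/m³, cost = 7.420 $/kg
  elm: E = 10.49 GPa, ρ = 702.0 kg/m³, cost = 0.6614 $/kg
  molybdenum: E = 334.5 GPa, ρ = 10200 kg/m³, cost = 42.40 $/kg
  low-carbon steel: E = 210.5 GPa, ρ = 7880 kg/m³, cost = 1.080 $/kg
  stainless steel: E = 199.3 GPa, ρ = 7770 kg/m³, cost = 6.000 $/kg
  low-carbon steel: M = 24.7 MN·m per $
  elm: M = 22.6 MN·m per $
  stainless steel: M = 4.27 MN·m per $
  borosilicate glass: M = 4.01 MN·m per $
  molybdenum: M = 0.773 MN·m per $
Low-carbon steel ranks first.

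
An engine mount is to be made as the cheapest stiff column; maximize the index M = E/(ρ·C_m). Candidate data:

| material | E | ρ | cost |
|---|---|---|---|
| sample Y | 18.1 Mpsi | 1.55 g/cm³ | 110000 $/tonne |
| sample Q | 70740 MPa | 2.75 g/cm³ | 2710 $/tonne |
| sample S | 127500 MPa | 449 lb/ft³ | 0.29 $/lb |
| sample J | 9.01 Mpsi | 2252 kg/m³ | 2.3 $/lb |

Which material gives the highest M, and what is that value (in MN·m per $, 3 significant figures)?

sample S, M = 27.7 MN·m per $

Convert each candidate to consistent units, then evaluate M:
  sample Y: E = 124.8 GPa, ρ = 1550 kg/m³, cost = 110.0 $/kg
  sample Q: E = 70.74 GPa, ρ = 2750 kg/m³, cost = 2.710 $/kg
  sample S: E = 127.5 GPa, ρ = 7192 kg/m³, cost = 0.6393 $/kg
  sample J: E = 62.12 GPa, ρ = 2252 kg/m³, cost = 5.071 $/kg
  sample S: M = 27.7 MN·m per $
  sample Q: M = 9.49 MN·m per $
  sample J: M = 5.44 MN·m per $
  sample Y: M = 0.732 MN·m per $
Sample S has the largest M.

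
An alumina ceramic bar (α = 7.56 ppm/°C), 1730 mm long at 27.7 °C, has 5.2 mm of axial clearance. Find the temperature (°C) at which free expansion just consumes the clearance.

425 °C

α·L₀·ΔT = 5.2 mm ⇒ ΔT = 5.2 / (7.56×10⁻⁶ × 1730.0) = 397.6 K.
T = 27.7 + 397.6 = 425.3 °C.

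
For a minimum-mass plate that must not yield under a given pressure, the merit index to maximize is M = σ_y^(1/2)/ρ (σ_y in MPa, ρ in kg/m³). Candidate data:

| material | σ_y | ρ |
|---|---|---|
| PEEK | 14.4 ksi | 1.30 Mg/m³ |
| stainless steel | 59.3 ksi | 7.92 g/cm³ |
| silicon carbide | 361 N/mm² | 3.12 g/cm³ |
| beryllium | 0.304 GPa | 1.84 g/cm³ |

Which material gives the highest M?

beryllium

In SI units:
  PEEK: σ_y = 99.28 MPa, ρ = 1300 kg/m³
  stainless steel: σ_y = 408.9 MPa, ρ = 7920 kg/m³
  silicon carbide: σ_y = 361.0 MPa, ρ = 3120 kg/m³
  beryllium: σ_y = 304.0 MPa, ρ = 1840 kg/m³
  beryllium: M = 9.48×10⁻³
  PEEK: M = 7.66×10⁻³
  silicon carbide: M = 6.09×10⁻³
  stainless steel: M = 2.55×10⁻³
Beryllium has the largest M.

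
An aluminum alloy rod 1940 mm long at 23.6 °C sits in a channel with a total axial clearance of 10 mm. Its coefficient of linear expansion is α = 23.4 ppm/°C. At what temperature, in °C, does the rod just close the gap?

244 °C

α·L₀·ΔT = 10.0 mm ⇒ ΔT = 10.0 / (23.4×10⁻⁶ × 1940.0) = 220.3 K.
T = 23.6 + 220.3 = 243.9 °C.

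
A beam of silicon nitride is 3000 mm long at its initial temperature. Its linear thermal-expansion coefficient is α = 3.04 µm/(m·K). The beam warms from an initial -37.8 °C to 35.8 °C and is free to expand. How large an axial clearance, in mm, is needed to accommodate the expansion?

ΔT = 35.8 − (-37.8) = 73.60 K.
ΔL = α·L₀·ΔT = 3.04×10⁻⁶ × 3000 mm × 73.60 K = 0.671 mm.

0.671 mm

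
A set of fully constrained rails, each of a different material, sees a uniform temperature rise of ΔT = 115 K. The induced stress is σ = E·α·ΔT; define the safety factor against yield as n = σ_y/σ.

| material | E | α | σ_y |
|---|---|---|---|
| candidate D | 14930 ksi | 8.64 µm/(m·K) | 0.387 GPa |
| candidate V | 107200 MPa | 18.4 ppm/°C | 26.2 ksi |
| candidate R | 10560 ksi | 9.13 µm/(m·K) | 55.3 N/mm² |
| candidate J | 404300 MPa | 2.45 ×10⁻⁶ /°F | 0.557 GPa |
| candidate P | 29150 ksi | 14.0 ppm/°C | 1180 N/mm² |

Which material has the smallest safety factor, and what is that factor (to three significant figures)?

With everything in SI (GPa, ×10⁻⁶/K, MPa):
  candidate D: E = 102.9, α = 8.64, σ_y = 387.0 → σ = 102 MPa, n = 3.78
  candidate V: E = 107.2, α = 18.4, σ_y = 180.6 → σ = 227 MPa, n = 0.796
  candidate R: E = 72.81, α = 9.13, σ_y = 55.30 → σ = 76.4 MPa, n = 0.723
  candidate J: E = 404.3, α = 4.41, σ_y = 557.0 → σ = 205 MPa, n = 2.72
  candidate P: E = 201.0, α = 14.0, σ_y = 1180 → σ = 324 MPa, n = 3.65
The minimum is candidate R at n = 0.723.

candidate R, n = 0.723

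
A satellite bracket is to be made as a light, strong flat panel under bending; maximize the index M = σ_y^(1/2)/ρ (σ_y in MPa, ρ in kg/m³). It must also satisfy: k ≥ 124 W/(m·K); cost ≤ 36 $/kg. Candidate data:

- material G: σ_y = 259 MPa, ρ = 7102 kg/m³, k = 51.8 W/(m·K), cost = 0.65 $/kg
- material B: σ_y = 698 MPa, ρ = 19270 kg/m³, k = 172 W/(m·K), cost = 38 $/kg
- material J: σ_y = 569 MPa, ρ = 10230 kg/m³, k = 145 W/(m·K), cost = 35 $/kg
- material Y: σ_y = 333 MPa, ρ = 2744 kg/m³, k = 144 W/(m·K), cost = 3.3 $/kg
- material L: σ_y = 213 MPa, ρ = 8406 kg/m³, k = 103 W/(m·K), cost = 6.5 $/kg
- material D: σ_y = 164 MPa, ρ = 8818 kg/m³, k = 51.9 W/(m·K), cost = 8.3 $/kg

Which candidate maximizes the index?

Screen on constraints: k ≥ 124 W/(m·K); cost ≤ 36 $/kg. Survivors: material J, material Y.
Per-candidate index values:
  material Y: M = 6.65×10⁻³
  material J: M = 2.33×10⁻³
Material Y has the largest M.

material Y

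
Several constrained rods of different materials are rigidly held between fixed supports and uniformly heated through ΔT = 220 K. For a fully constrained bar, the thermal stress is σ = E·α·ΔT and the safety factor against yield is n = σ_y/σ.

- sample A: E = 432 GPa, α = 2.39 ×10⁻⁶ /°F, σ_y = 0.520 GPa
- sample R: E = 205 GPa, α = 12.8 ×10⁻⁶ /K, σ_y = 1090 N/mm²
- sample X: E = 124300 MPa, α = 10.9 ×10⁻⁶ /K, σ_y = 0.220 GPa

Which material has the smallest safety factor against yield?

sample X

Converting E to GPa, α to ×10⁻⁶/K, σ_y to MPa, then σ and n for each:
  sample A: E = 432.0, α = 4.30, σ_y = 520.0 → σ = 409 MPa, n = 1.27
  sample R: E = 205.0, α = 12.8, σ_y = 1090 → σ = 577 MPa, n = 1.89
  sample X: E = 124.3, α = 10.9, σ_y = 220.0 → σ = 298 MPa, n = 0.738
Smallest n: sample X with n = 0.738.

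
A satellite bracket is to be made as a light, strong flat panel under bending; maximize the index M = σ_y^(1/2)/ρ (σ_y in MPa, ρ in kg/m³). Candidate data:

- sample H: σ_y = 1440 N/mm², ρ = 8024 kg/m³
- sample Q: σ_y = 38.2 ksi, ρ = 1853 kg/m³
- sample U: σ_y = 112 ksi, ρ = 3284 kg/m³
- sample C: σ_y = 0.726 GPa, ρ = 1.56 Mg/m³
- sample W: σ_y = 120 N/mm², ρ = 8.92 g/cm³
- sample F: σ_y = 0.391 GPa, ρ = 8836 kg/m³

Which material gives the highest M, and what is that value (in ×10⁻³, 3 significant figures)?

Normalizing units and computing the index:
  sample H: σ_y = 1440 MPa, ρ = 8024 kg/m³
  sample Q: σ_y = 263.4 MPa, ρ = 1853 kg/m³
  sample U: σ_y = 772.2 MPa, ρ = 3284 kg/m³
  sample C: σ_y = 726.0 MPa, ρ = 1560 kg/m³
  sample W: σ_y = 120.0 MPa, ρ = 8920 kg/m³
  sample F: σ_y = 391.0 MPa, ρ = 8836 kg/m³
  sample C: M = 17.3×10⁻³
  sample Q: M = 8.76×10⁻³
  sample U: M = 8.46×10⁻³
  sample H: M = 4.73×10⁻³
  sample F: M = 2.24×10⁻³
  sample W: M = 1.23×10⁻³
The maximum is for sample C.

sample C, M = 17.3×10⁻³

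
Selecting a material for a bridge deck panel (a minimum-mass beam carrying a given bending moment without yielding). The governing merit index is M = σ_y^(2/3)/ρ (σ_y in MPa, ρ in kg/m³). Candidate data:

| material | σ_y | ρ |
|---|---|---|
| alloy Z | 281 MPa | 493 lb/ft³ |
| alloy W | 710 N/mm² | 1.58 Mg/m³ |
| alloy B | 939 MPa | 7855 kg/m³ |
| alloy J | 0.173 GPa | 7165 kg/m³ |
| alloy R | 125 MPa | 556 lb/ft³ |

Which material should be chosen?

alloy W

Putting every candidate on a common basis:
  alloy Z: σ_y = 281.0 MPa, ρ = 7897 kg/m³
  alloy W: σ_y = 710.0 MPa, ρ = 1580 kg/m³
  alloy B: σ_y = 939.0 MPa, ρ = 7855 kg/m³
  alloy J: σ_y = 173.0 MPa, ρ = 7165 kg/m³
  alloy R: σ_y = 125.0 MPa, ρ = 8906 kg/m³
  alloy W: M = 50.4×10⁻³
  alloy B: M = 12.2×10⁻³
  alloy Z: M = 5.43×10⁻³
  alloy J: M = 4.33×10⁻³
  alloy R: M = 2.81×10⁻³
Highest index: alloy W.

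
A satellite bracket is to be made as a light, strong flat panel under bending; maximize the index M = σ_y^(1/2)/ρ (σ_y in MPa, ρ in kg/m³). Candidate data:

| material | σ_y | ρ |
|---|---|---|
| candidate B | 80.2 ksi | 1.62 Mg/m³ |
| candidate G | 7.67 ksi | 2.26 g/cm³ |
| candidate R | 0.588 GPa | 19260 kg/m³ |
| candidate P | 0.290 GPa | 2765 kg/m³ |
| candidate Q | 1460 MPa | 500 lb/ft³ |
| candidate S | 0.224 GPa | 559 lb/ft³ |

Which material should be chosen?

After converting to SI:
  candidate B: σ_y = 553.0 MPa, ρ = 1620 kg/m³
  candidate G: σ_y = 52.88 MPa, ρ = 2260 kg/m³
  candidate R: σ_y = 588.0 MPa, ρ = 19260 kg/m³
  candidate P: σ_y = 290.0 MPa, ρ = 2765 kg/m³
  candidate Q: σ_y = 1460 MPa, ρ = 8009 kg/m³
  candidate S: σ_y = 224.0 MPa, ρ = 8954 kg/m³
  candidate B: M = 14.5×10⁻³
  candidate P: M = 6.16×10⁻³
  candidate Q: M = 4.77×10⁻³
  candidate G: M = 3.22×10⁻³
  candidate S: M = 1.67×10⁻³
  candidate R: M = 1.26×10⁻³
Candidate B ranks first.

candidate B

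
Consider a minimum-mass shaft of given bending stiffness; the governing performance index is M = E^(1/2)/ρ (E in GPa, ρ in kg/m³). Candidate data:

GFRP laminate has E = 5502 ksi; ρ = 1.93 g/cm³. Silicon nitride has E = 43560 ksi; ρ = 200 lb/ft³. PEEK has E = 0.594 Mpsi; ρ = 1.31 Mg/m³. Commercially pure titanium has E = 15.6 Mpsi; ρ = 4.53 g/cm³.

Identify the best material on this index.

silicon nitride

After converting to SI:
  GFRP laminate: E = 37.93 GPa, ρ = 1930 kg/m³
  silicon nitride: E = 300.3 GPa, ρ = 3204 kg/m³
  PEEK: E = 4.095 GPa, ρ = 1310 kg/m³
  commercially pure titanium: E = 107.6 GPa, ρ = 4530 kg/m³
  silicon nitride: M = 5.41×10⁻³
  GFRP laminate: M = 3.19×10⁻³
  commercially pure titanium: M = 2.29×10⁻³
  PEEK: M = 1.54×10⁻³
Silicon nitride has the largest M.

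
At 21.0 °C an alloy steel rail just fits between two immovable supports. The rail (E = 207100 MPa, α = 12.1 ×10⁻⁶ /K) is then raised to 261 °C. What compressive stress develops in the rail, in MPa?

601 MPa

E = 207100 MPa = 207.1 GPa.
ΔT = 240.0 K. Constrained thermal stress σ = E·α·ΔT = 207.1×10³ MPa × 12.1×10⁻⁶ × 240.0 = 601 MPa (compressive).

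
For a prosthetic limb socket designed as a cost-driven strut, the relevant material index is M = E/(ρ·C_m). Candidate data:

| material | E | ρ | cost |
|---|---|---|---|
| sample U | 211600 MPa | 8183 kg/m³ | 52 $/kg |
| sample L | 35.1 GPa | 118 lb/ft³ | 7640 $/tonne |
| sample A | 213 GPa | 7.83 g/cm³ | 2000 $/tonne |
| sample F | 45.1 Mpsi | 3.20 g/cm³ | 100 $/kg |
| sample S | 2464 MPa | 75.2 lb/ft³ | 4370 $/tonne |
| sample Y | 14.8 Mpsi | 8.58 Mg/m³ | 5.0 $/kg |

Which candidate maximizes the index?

sample A

Normalizing units and computing the index:
  sample U: E = 211.6 GPa, ρ = 8183 kg/m³, cost = 52.00 $/kg
  sample L: E = 35.10 GPa, ρ = 1890 kg/m³, cost = 7.640 $/kg
  sample A: E = 213.0 GPa, ρ = 7830 kg/m³, cost = 2.000 $/kg
  sample F: E = 311.0 GPa, ρ = 3200 kg/m³, cost = 100.0 $/kg
  sample S: E = 2.464 GPa, ρ = 1205 kg/m³, cost = 4.370 $/kg
  sample Y: E = 102.0 GPa, ρ = 8580 kg/m³, cost = 5.000 $/kg
  sample A: M = 13.6 MN·m per $
  sample L: M = 2.43 MN·m per $
  sample Y: M = 2.38 MN·m per $
  sample F: M = 0.972 MN·m per $
  sample U: M = 0.497 MN·m per $
  sample S: M = 0.468 MN·m per $
The maximum is for sample A.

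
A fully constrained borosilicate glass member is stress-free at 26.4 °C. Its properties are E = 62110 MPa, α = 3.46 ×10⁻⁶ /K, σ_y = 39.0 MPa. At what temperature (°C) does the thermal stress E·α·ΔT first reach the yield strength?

E = 62110 MPa = 62.11 GPa.
E·α·ΔT = 39.00 MPa ⇒ ΔT = 39.00 / (62.11×10³ × 3.46×10⁻⁶) = 181.5 K.
T = 26.4 + 181.5 = 207.9 °C.

208 °C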